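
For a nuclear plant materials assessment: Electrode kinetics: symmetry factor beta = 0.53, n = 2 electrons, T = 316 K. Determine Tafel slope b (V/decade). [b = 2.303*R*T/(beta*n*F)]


Apply the Tafel slope relation: b = 2.303*R*T/(beta*n*F)
Numerator: 2.303 * 8.314 * 316 = 6050.5
Denominator: 0.53 * 2 * 96485 = 102274.1
b = 6050.5 / 102274.1 = 0.059 V/decade

0.059 V/decade


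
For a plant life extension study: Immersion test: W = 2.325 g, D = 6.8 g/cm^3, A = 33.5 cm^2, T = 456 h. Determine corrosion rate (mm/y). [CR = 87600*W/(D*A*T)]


Apply the mm/y weight-loss relation: CR = 87600 * W / (D * A * T)
Numerator: 87600 * 2.325 = 203670.0
Denominator: 6.8 * 33.5 * 456 = 103876.8
CR = 203670.0 / 103876.8 = 1.96069 mm/y

1.96069 mm/y


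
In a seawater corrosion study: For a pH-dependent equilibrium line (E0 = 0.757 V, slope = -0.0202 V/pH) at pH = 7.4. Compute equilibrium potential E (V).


Apply the Pourbaix line equation: E = E0 + slope*pH
E = 0.757 + (-0.0202)*7.4 = 0.757 + (-0.14948) = 0.60752 V
Rounded to 4 decimal places: E = 0.6075 V

0.6075 V


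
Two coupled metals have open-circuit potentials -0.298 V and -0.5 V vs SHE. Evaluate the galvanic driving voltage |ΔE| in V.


Driving voltage is the absolute potential difference.
|ΔE| = |-0.298 − (-0.5)| = 0.202 V

0.202 V


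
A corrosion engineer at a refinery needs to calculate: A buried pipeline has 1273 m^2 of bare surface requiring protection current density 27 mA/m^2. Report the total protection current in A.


I = area * current density, then convert mA → A (÷1000)
I = 1273 * 27 / 1000 = 34.37 A

34.37 A


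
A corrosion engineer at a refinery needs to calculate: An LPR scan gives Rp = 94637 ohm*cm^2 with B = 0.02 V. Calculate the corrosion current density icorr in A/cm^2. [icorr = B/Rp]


Apply the Stern-Geary relation: icorr = B / Rp
icorr = 0.02 / 94637 = 2.113×10^-7 A/cm^2

2.113×10^-7 A/cm^2


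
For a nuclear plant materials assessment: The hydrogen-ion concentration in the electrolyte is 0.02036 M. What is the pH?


pH = −log10[H+]
pH = −log10(0.02036) = 1.69

1.69


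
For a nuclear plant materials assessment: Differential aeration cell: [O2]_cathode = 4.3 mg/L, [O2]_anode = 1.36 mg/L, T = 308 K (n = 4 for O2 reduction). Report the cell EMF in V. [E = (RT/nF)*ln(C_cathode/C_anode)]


Apply the Nernst concentration-cell relation: E = (RT/nF)*ln(C_cathode/C_anode)
RT/nF = 8.314*308/(4*96485) = 0.006635 V
ln(4.3/1.36) = 1.15113
E = 0.006635 * 1.15113 = 0.00764 V

0.00764 V


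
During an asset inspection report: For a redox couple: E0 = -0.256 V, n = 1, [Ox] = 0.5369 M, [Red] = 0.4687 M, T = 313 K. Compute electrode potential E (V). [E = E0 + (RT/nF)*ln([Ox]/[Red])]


Apply the Nernst equation: E = E0 + (RT/nF)*ln([Ox]/[Red])
Step 1: RT/nF = 8.314*313/(1*96485) = 0.02697085 V
Step 2: [Ox]/[Red] = 0.5369/0.4687 = 1.145509
Step 3: ln(1.145509) = 0.135849
Step 4: correction = 0.02697085 * 0.135849 = 0.004 V
E = -0.256 + 0.004 = -0.252 V

-0.252 V


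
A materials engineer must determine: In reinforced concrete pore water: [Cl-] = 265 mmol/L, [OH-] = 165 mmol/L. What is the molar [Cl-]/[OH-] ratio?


Threshold parameter = [Cl-] / [OH-] (molar basis; both in mmol/L, so units cancel)
Ratio = 265 / 165 = 1.61

1.61


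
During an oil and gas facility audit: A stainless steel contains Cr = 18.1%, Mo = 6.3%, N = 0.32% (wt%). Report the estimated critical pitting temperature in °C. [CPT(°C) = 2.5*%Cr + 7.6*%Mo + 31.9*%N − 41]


Apply the ASTM G48 empirical CPT estimate: CPT(°C) = 2.5*%Cr + 7.6*%Mo + 31.9*%N − 41
2.5*18.1 = 45.25; 7.6*6.3 = 47.88; 31.9*0.32 = 10.208
CPT = 45.25 + 47.88 + 10.208 − 41 = 62.338 °C
Rounded to 0.1 °C: CPT ≈ 62.3 °C

62.3 °C


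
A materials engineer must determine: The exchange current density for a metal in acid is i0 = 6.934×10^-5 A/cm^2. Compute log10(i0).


i0 = 6.934×10^-5 A/cm^2
log10(i0) = -4.159

-4.159


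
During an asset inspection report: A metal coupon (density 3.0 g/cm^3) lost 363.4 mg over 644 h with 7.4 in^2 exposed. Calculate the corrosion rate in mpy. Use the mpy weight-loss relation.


Apply the mpy weight-loss relation: CR = 534 * W / (D * A * T)
Numerator: 534 * 363.4 = 194055.6
Denominator: 3.0 * 7.4 * 644 = 14296.8
CR = 194055.6 / 14296.8 = 13.5734 mpy

13.5734 mpy


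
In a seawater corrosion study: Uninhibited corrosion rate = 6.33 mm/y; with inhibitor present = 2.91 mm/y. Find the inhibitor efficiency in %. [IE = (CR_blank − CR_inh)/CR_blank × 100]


Apply the inhibitor-efficiency definition: IE = (CR_blank − CR_inh)/CR_blank × 100
IE = (6.33 − 2.91) / 6.33 × 100
IE = 3.42 / 6.33 × 100 = 54.0 %

54.0 %


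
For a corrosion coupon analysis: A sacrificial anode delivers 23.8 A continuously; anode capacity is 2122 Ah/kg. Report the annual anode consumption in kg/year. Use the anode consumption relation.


Annual consumption = current * hours per year / capacity
Rate = 23.8 * 8760 / 2122 = 98.3 kg/year

98.3 kg/year


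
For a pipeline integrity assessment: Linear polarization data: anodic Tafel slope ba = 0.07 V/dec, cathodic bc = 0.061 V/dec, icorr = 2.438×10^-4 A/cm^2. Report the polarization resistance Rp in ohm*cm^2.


Apply the Stern-Geary equation: Rp = ba*bc / (2.303*icorr*(ba+bc))
ba*bc = 0.07*0.061 = 0.00427
ba+bc = 0.131; 2.303*icorr*(ba+bc) = 2.303*2.438×10^-4*0.131 = 7.3552753×10^-5
Rp = 0.00427 / 7.3552753×10^-5 = 58.05 ohm*cm^2

58.05 ohm*cm^2


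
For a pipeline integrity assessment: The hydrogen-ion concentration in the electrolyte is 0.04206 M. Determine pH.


pH = −log10[H+]
pH = −log10(0.04206) = 1.38

1.38


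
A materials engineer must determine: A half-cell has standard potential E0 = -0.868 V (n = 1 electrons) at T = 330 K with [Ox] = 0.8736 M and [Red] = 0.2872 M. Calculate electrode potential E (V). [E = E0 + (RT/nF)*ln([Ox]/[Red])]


Apply the Nernst equation: E = E0 + (RT/nF)*ln([Ox]/[Red])
Step 1: RT/nF = 8.314*330/(1*96485) = 0.02843572 V
Step 2: [Ox]/[Red] = 0.8736/0.2872 = 3.041783
Step 3: ln(3.041783) = 1.112444
Step 4: correction = 0.02843572 * 1.112444 = 0.032 V
E = -0.868 + 0.032 = -0.836 V

-0.836 V


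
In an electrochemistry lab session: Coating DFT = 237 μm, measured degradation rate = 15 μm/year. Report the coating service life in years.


Service life = thickness / degradation rate
Life = 237 / 15 = 15.8 years

15.8 years


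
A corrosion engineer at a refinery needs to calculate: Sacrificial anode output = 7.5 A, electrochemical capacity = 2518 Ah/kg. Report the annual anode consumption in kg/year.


Annual consumption = current * hours per year / capacity
Rate = 7.5 * 8760 / 2518 = 26.1 kg/year

26.1 kg/year


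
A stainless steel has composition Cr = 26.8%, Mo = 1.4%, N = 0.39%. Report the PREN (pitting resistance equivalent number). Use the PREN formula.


Apply the PREN formula: PREN = Cr + 3.3*Mo + 16*N
PREN = 26.8 + 3.3*1.4 + 16*0.39
PREN = 26.8 + 4.62 + 6.24 = 37.66

37.66


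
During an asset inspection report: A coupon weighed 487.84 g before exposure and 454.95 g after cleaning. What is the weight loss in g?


Weight loss = initial − final
WL = 487.84 − 454.95 = 32.89 g

32.89 g


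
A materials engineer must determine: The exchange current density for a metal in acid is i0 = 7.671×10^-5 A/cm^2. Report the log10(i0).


i0 = 7.671×10^-5 A/cm^2
log10(i0) = -4.115

-4.115


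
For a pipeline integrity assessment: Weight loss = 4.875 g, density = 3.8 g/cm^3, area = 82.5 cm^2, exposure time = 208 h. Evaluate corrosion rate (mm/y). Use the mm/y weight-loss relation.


Apply the mm/y weight-loss relation: CR = 87600 * W / (D * A * T)
Numerator: 87600 * 4.875 = 427050.0
Denominator: 3.8 * 82.5 * 208 = 65208.0
CR = 427050.0 / 65208.0 = 6.54904 mm/y

6.54904 mm/y


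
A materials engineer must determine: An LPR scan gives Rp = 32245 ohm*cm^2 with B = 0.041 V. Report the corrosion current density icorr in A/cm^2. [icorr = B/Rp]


Apply the Stern-Geary relation: icorr = B / Rp
icorr = 0.041 / 32245 = 1.272×10^-6 A/cm^2

1.272×10^-6 A/cm^2


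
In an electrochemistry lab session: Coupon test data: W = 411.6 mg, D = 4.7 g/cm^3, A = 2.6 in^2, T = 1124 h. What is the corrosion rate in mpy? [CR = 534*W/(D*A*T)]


Apply the mpy weight-loss relation: CR = 534 * W / (D * A * T)
Numerator: 534 * 411.6 = 219794.4
Denominator: 4.7 * 2.6 * 1124 = 13735.28
CR = 219794.4 / 13735.28 = 16.0022 mpy

16.0022 mpy


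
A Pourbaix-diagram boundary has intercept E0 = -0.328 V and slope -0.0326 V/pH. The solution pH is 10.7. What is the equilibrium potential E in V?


Apply the Pourbaix line equation: E = E0 + slope*pH
E = -0.328 + (-0.0326)*10.7 = -0.328 + (-0.34882) = -0.67682 V
Rounded to 4 decimal places: E = -0.6768 V

-0.6768 V


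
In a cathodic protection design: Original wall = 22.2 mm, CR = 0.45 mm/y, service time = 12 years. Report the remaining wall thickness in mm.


Remaining wall = original − CR × time
t = 22.2 − 0.45*12 = 22.2 − 5.4 = 16.8 mm

16.8 mm


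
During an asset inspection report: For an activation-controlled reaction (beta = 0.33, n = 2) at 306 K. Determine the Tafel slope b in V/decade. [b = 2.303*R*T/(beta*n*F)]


Apply the Tafel slope relation: b = 2.303*R*T/(beta*n*F)
Numerator: 2.303 * 8.314 * 306 = 5859.03
Denominator: 0.33 * 2 * 96485 = 63680.1
b = 5859.03 / 63680.1 = 0.092 V/decade

0.092 V/decade


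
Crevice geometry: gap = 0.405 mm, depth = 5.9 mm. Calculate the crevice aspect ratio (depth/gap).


Aspect ratio = depth / gap
Ratio = 5.9 / 0.405 = 14.6

14.6


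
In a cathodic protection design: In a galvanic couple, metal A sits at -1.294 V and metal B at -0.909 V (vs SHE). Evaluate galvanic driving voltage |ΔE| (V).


Driving voltage is the absolute potential difference.
|ΔE| = |-1.294 − (-0.909)| = 0.385 V

0.385 V


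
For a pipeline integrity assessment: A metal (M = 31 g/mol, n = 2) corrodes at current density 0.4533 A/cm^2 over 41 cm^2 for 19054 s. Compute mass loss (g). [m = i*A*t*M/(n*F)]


Apply Faraday's law: m = i*A*t*M / (n*F)
Total charge passed Q = i*A*t = 0.4533*41*19054 = 354124.3062 C
m = Q*M/(n*F) = 354124.3062*31/(2*96485) = 56.8889 g

56.8889 g


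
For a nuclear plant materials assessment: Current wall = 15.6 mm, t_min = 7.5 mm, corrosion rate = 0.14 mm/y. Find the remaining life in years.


Apply the remaining-life relation: RL = (t_current − t_min) / CR
RL = (15.6 − 7.5) / 0.14 = 8.1 / 0.14 = 57.9 years

57.9 years


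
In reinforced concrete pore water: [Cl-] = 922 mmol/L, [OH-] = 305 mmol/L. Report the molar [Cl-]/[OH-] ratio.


Threshold parameter = [Cl-] / [OH-] (molar basis; both in mmol/L, so units cancel)
Ratio = 922 / 305 = 3.02

3.02


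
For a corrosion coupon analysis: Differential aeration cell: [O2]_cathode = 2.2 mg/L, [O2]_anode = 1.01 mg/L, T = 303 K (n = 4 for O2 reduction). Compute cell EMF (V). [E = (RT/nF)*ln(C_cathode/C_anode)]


Apply the Nernst concentration-cell relation: E = (RT/nF)*ln(C_cathode/C_anode)
RT/nF = 8.314*303/(4*96485) = 0.00652729 V
ln(2.2/1.01) = 0.77851
E = 0.00652729 * 0.77851 = 0.00508 V

0.00508 V


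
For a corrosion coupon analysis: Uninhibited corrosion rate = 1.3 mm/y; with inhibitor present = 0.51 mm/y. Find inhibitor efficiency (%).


Apply the inhibitor-efficiency definition: IE = (CR_blank − CR_inh)/CR_blank × 100
IE = (1.3 − 0.51) / 1.3 × 100
IE = 0.79 / 1.3 × 100 = 60.8 %

60.8 %


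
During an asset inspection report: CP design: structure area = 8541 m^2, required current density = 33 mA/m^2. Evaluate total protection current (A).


I = area * current density, then convert mA → A (÷1000)
I = 8541 * 33 / 1000 = 281.85 A

281.85 A


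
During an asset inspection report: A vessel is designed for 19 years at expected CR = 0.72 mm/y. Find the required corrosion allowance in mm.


Corrosion allowance = CR × design life
CA = 0.72 * 19 = 13.68 mm

13.68 mm


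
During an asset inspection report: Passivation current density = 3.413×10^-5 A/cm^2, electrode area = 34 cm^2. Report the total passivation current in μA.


I = i_pass * A, then convert A → μA (×10^6)
I = 3.413×10^-5 * 34 * 10^6 = 1160.42 μA

1160.42 μA


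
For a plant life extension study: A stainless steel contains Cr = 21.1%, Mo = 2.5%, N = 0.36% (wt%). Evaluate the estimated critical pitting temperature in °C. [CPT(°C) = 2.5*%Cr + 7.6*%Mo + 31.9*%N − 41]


Apply the ASTM G48 empirical CPT estimate: CPT(°C) = 2.5*%Cr + 7.6*%Mo + 31.9*%N − 41
2.5*21.1 = 52.75; 7.6*2.5 = 19; 31.9*0.36 = 11.484
CPT = 52.75 + 19 + 11.484 − 41 = 42.234 °C
Rounded to 0.1 °C: CPT ≈ 42.2 °C

42.2 °C


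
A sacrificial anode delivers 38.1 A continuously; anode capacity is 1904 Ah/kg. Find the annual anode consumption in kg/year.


Annual consumption = current * hours per year / capacity
Rate = 38.1 * 8760 / 1904 = 175.3 kg/year

175.3 kg/year


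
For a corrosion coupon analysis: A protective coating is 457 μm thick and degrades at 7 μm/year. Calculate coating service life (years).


Service life = thickness / degradation rate
Life = 457 / 7 = 65.3 years

65.3 years


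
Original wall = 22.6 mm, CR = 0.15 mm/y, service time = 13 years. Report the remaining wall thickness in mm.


Remaining wall = original − CR × time
t = 22.6 − 0.15*13 = 22.6 − 1.95 = 20.65 mm

20.65 mm


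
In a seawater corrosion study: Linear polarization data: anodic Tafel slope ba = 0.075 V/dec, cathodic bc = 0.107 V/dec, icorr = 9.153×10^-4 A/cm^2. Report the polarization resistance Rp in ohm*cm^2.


Apply the Stern-Geary equation: Rp = ba*bc / (2.303*icorr*(ba+bc))
ba*bc = 0.075*0.107 = 0.008025
ba+bc = 0.182; 2.303*icorr*(ba+bc) = 2.303*9.153×10^-4*0.182 = 3.8364433×10^-4
Rp = 0.008025 / 3.8364433×10^-4 = 20.92 ohm*cm^2

20.92 ohm*cm^2


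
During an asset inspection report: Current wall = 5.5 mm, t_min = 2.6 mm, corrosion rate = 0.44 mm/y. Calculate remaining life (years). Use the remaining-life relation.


Apply the remaining-life relation: RL = (t_current − t_min) / CR
RL = (5.5 − 2.6) / 0.44 = 2.9 / 0.44 = 6.6 years

6.6 years


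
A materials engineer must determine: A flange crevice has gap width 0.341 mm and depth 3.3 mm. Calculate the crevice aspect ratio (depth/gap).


Aspect ratio = depth / gap
Ratio = 3.3 / 0.341 = 9.7

9.7


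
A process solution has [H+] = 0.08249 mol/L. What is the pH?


pH = −log10[H+]
pH = −log10(0.08249) = 1.08

1.08


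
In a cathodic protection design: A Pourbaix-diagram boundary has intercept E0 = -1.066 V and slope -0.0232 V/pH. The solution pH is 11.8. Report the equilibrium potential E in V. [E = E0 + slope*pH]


Apply the Pourbaix line equation: E = E0 + slope*pH
E = -1.066 + (-0.0232)*11.8 = -1.066 + (-0.27376) = -1.33976 V
Rounded to 3 decimal places: E = -1.340 V

-1.340 V


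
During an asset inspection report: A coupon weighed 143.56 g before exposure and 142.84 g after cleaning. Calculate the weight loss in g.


Weight loss = initial − final
WL = 143.56 − 142.84 = 0.72 g

0.72 g


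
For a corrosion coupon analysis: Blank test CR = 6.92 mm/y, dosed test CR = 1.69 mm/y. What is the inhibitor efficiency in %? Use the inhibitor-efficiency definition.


Apply the inhibitor-efficiency definition: IE = (CR_blank − CR_inh)/CR_blank × 100
IE = (6.92 − 1.69) / 6.92 × 100
IE = 5.23 / 6.92 × 100 = 75.6 %

75.6 %


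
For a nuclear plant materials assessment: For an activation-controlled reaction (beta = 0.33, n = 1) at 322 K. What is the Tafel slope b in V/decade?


Apply the Tafel slope relation: b = 2.303*R*T/(beta*n*F)
Numerator: 2.303 * 8.314 * 322 = 6165.38
Denominator: 0.33 * 1 * 96485 = 31840.05
b = 6165.38 / 31840.05 = 0.1936 V/decade

0.1936 V/decade


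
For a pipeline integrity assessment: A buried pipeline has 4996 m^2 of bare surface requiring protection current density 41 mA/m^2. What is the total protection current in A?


I = area * current density, then convert mA → A (÷1000)
I = 4996 * 41 / 1000 = 204.84 A

204.84 A


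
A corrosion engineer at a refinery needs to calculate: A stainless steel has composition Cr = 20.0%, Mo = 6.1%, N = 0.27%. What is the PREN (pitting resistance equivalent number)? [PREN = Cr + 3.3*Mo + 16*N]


Apply the PREN formula: PREN = Cr + 3.3*Mo + 16*N
PREN = 20.0 + 3.3*6.1 + 16*0.27
PREN = 20.0 + 20.13 + 4.32 = 44.45

44.45


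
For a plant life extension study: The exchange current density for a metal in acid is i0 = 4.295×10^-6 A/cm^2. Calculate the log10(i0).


i0 = 4.295×10^-6 A/cm^2
log10(i0) = -5.367

-5.367


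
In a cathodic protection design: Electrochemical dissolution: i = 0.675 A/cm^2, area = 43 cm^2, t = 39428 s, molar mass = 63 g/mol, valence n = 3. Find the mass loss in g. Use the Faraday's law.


Apply Faraday's law: m = i*A*t*M / (n*F)
Total charge passed Q = i*A*t = 0.675*43*39428 = 1144397.7 C
m = Q*M/(n*F) = 1144397.7*63/(3*96485) = 249.07863 g

249.07863 g


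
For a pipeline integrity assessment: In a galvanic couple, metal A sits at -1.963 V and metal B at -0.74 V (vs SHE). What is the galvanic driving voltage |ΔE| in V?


Driving voltage is the absolute potential difference.
|ΔE| = |-1.963 − (-0.74)| = 1.223 V

1.223 V


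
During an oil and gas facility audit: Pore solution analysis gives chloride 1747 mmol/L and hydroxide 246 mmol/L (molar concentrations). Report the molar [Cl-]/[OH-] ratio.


Threshold parameter = [Cl-] / [OH-] (molar basis; both in mmol/L, so units cancel)
Ratio = 1747 / 246 = 7.1

7.1


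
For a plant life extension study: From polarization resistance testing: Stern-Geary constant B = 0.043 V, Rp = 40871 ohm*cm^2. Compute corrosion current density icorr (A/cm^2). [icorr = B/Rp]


Apply the Stern-Geary relation: icorr = B / Rp
icorr = 0.043 / 40871 = 1.052×10^-6 A/cm^2

1.052×10^-6 A/cm^2


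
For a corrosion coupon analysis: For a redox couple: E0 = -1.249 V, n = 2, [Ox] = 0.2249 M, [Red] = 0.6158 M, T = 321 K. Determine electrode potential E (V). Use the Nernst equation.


Apply the Nernst equation: E = E0 + (RT/nF)*ln([Ox]/[Red])
Step 1: RT/nF = 8.314*321/(2*96485) = 0.0138301 V
Step 2: [Ox]/[Red] = 0.2249/0.6158 = 0.365216
Step 3: ln(0.365216) = -1.007266
Step 4: correction = 0.0138301 * -1.007266 = -0.014 V
E = -1.249 + -0.014 = -1.263 V

-1.263 V


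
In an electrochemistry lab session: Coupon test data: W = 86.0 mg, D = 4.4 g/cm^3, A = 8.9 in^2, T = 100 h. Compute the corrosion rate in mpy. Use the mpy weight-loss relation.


Apply the mpy weight-loss relation: CR = 534 * W / (D * A * T)
Numerator: 534 * 86.0 = 45924.0
Denominator: 4.4 * 8.9 * 100 = 3916.0
CR = 45924.0 / 3916.0 = 11.727 mpy

11.727 mpy


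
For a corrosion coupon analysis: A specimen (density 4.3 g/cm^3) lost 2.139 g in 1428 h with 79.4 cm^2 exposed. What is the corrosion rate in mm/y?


Apply the mm/y weight-loss relation: CR = 87600 * W / (D * A * T)
Numerator: 87600 * 2.139 = 187376.4
Denominator: 4.3 * 79.4 * 1428 = 487547.76
CR = 187376.4 / 487547.76 = 0.3843 mm/y

0.3843 mm/y


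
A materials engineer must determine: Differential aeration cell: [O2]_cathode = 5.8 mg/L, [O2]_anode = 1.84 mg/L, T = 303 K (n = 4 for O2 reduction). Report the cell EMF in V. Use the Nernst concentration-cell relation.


Apply the Nernst concentration-cell relation: E = (RT/nF)*ln(C_cathode/C_anode)
RT/nF = 8.314*303/(4*96485) = 0.00652729 V
ln(5.8/1.84) = 1.14809
E = 0.00652729 * 1.14809 = 0.00749 V

0.00749 V


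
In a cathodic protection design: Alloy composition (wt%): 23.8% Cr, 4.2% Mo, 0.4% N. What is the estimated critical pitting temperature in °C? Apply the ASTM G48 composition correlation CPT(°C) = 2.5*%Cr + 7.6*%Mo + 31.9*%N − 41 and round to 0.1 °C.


Apply the ASTM G48 empirical CPT estimate: CPT(°C) = 2.5*%Cr + 7.6*%Mo + 31.9*%N − 41
2.5*23.8 = 59.5; 7.6*4.2 = 31.92; 31.9*0.4 = 12.76
CPT = 59.5 + 31.92 + 12.76 − 41 = 63.18 °C
Rounded to 0.1 °C: CPT ≈ 63.2 °C

63.2 °C


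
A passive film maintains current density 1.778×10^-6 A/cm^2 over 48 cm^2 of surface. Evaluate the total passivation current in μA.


I = i_pass * A, then convert A → μA (×10^6)
I = 1.778×10^-6 * 48 * 10^6 = 85.34 μA

85.34 μA


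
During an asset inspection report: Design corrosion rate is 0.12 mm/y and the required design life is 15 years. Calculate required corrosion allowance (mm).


Corrosion allowance = CR × design life
CA = 0.12 * 15 = 1.8 mm

1.8 mm


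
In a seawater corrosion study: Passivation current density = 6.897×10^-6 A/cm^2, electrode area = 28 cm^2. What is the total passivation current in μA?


I = i_pass * A, then convert A → μA (×10^6)
I = 6.897×10^-6 * 28 * 10^6 = 193.12 μA

193.12 μA


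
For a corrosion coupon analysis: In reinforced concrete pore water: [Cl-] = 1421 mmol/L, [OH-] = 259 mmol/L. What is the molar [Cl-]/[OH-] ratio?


Threshold parameter = [Cl-] / [OH-] (molar basis; both in mmol/L, so units cancel)
Ratio = 1421 / 259 = 5.49

5.49


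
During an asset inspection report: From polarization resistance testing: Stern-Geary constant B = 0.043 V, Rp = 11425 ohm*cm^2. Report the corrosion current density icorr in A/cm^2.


Apply the Stern-Geary relation: icorr = B / Rp
icorr = 0.043 / 11425 = 3.764×10^-6 A/cm^2

3.764×10^-6 A/cm^2


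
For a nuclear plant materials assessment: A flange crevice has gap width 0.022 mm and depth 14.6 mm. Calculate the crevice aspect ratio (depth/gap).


Aspect ratio = depth / gap
Ratio = 14.6 / 0.022 = 663.6

663.6


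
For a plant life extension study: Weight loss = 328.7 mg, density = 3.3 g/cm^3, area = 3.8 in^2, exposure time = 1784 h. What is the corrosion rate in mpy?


Apply the mpy weight-loss relation: CR = 534 * W / (D * A * T)
Numerator: 534 * 328.7 = 175525.8
Denominator: 3.3 * 3.8 * 1784 = 22371.36
CR = 175525.8 / 22371.36 = 7.846 mpy

7.846 mpy


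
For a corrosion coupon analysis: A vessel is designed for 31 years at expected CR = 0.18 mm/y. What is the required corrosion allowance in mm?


Corrosion allowance = CR × design life
CA = 0.18 * 31 = 5.58 mm

5.58 mm


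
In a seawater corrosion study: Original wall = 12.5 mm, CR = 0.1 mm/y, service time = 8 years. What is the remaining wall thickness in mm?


Remaining wall = original − CR × time
t = 12.5 − 0.1*8 = 12.5 − 0.8 = 11.7 mm

11.7 mm


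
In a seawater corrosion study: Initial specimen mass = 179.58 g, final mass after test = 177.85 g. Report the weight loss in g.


Weight loss = initial − final
WL = 179.58 − 177.85 = 1.73 g

1.73 g


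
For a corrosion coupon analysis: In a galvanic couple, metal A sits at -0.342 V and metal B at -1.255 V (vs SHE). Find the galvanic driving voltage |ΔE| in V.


Driving voltage is the absolute potential difference.
|ΔE| = |-0.342 − (-1.255)| = 0.913 V

0.913 V


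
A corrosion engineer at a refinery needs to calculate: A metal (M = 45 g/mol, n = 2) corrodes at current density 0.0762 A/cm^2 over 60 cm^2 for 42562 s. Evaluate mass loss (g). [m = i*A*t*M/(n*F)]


Apply Faraday's law: m = i*A*t*M / (n*F)
Total charge passed Q = i*A*t = 0.0762*60*42562 = 194593.464 C
m = Q*M/(n*F) = 194593.464*45/(2*96485) = 45.3786 g

45.3786 g


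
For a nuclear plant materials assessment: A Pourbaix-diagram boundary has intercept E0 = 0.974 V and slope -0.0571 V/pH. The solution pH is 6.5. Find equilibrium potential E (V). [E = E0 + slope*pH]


Apply the Pourbaix line equation: E = E0 + slope*pH
E = 0.974 + (-0.0571)*6.5 = 0.974 + (-0.37115) = 0.60285 V
Rounded to 4 decimal places: E = 0.6029 V

0.6029 V


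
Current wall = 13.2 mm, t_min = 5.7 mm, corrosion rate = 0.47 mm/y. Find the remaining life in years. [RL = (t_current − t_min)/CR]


Apply the remaining-life relation: RL = (t_current − t_min) / CR
RL = (13.2 − 5.7) / 0.47 = 7.5 / 0.47 = 16.0 years

16.0 years


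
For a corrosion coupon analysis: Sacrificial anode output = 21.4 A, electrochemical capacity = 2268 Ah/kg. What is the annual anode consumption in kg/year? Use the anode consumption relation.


Annual consumption = current * hours per year / capacity
Rate = 21.4 * 8760 / 2268 = 82.7 kg/year

82.7 kg/year


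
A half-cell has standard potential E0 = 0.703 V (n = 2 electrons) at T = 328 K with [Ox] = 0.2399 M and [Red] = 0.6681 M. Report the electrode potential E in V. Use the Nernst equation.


Apply the Nernst equation: E = E0 + (RT/nF)*ln([Ox]/[Red])
Step 1: RT/nF = 8.314*328/(2*96485) = 0.01413169 V
Step 2: [Ox]/[Red] = 0.2399/0.6681 = 0.359078
Step 3: ln(0.359078) = -1.024216
Step 4: correction = 0.01413169 * -1.024216 = -0.014 V
E = 0.703 + -0.014 = 0.689 V

0.689 V


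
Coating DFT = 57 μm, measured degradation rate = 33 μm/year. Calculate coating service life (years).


Service life = thickness / degradation rate
Life = 57 / 33 = 1.7 years

1.7 years


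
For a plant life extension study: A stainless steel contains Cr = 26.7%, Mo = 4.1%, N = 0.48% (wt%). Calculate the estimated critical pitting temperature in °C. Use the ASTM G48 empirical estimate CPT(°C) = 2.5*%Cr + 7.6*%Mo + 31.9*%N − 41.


Apply the ASTM G48 empirical CPT estimate: CPT(°C) = 2.5*%Cr + 7.6*%Mo + 31.9*%N − 41
2.5*26.7 = 66.75; 7.6*4.1 = 31.16; 31.9*0.48 = 15.312
CPT = 66.75 + 31.16 + 15.312 − 41 = 72.222 °C
Rounded to 0.1 °C: CPT ≈ 72.2 °C

72.2 °C


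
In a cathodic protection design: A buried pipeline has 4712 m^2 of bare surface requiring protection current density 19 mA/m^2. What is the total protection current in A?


I = area * current density, then convert mA → A (÷1000)
I = 4712 * 19 / 1000 = 89.53 A

89.53 A


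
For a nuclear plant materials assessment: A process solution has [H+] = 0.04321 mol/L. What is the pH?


pH = −log10[H+]
pH = −log10(0.04321) = 1.36

1.36


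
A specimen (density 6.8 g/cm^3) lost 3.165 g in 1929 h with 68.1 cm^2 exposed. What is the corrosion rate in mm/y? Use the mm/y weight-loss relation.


Apply the mm/y weight-loss relation: CR = 87600 * W / (D * A * T)
Numerator: 87600 * 3.165 = 277254.0
Denominator: 6.8 * 68.1 * 1929 = 893281.32
CR = 277254.0 / 893281.32 = 0.31038 mm/y

0.31038 mm/y


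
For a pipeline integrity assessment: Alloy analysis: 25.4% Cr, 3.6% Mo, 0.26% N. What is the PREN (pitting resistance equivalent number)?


Apply the PREN formula: PREN = Cr + 3.3*Mo + 16*N
PREN = 25.4 + 3.3*3.6 + 16*0.26
PREN = 25.4 + 11.88 + 4.16 = 41.44

41.44


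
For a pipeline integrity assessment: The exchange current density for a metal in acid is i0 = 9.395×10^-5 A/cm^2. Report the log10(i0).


i0 = 9.395×10^-5 A/cm^2
log10(i0) = -4.027

-4.027


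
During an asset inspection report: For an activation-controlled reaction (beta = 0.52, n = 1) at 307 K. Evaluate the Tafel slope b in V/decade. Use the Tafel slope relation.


Apply the Tafel slope relation: b = 2.303*R*T/(beta*n*F)
Numerator: 2.303 * 8.314 * 307 = 5878.17
Denominator: 0.52 * 1 * 96485 = 50172.2
b = 5878.17 / 50172.2 = 0.117 V/decade

0.117 V/decade


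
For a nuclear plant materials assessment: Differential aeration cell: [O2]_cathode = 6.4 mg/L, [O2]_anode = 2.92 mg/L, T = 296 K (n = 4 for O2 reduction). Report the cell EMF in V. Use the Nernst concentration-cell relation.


Apply the Nernst concentration-cell relation: E = (RT/nF)*ln(C_cathode/C_anode)
RT/nF = 8.314*296/(4*96485) = 0.00637649 V
ln(6.4/2.92) = 0.78471
E = 0.00637649 * 0.78471 = 0.005 V

0.005 V


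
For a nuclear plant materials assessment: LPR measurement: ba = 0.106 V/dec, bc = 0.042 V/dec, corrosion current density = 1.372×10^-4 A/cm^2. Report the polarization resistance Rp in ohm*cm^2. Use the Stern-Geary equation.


Apply the Stern-Geary equation: Rp = ba*bc / (2.303*icorr*(ba+bc))
ba*bc = 0.106*0.042 = 0.004452
ba+bc = 0.148; 2.303*icorr*(ba+bc) = 2.303*1.372×10^-4*0.148 = 4.6763797×10^-5
Rp = 0.004452 / 4.6763797×10^-5 = 95.2 ohm*cm^2

95.2 ohm*cm^2


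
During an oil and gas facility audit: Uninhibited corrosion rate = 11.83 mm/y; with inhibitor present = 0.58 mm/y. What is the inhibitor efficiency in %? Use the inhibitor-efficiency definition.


Apply the inhibitor-efficiency definition: IE = (CR_blank − CR_inh)/CR_blank × 100
IE = (11.83 − 0.58) / 11.83 × 100
IE = 11.25 / 11.83 × 100 = 95.1 %

95.1 %


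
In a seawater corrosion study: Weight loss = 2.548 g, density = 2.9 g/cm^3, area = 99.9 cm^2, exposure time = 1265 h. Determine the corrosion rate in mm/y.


Apply the mm/y weight-loss relation: CR = 87600 * W / (D * A * T)
Numerator: 87600 * 2.548 = 223204.8
Denominator: 2.9 * 99.9 * 1265 = 366483.15
CR = 223204.8 / 366483.15 = 0.609045 mm/y

0.609045 mm/y


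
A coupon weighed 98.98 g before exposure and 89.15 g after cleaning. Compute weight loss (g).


Weight loss = initial − final
WL = 98.98 − 89.15 = 9.83 g

9.83 g


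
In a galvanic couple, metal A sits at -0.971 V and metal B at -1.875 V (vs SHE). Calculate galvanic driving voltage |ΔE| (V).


Driving voltage is the absolute potential difference.
|ΔE| = |-0.971 − (-1.875)| = 0.904 V

0.904 V


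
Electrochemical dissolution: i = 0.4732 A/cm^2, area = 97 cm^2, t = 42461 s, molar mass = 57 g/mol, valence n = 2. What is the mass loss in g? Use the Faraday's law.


Apply Faraday's law: m = i*A*t*M / (n*F)
Total charge passed Q = i*A*t = 0.4732*97*42461 = 1948976.8844 C
m = Q*M/(n*F) = 1948976.8844*57/(2*96485) = 575.694 g

575.694 g


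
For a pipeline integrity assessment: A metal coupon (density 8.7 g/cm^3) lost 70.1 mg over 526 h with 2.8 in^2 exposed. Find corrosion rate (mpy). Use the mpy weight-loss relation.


Apply the mpy weight-loss relation: CR = 534 * W / (D * A * T)
Numerator: 534 * 70.1 = 37433.4
Denominator: 8.7 * 2.8 * 526 = 12813.36
CR = 37433.4 / 12813.36 = 2.9214 mpy

2.9214 mpy


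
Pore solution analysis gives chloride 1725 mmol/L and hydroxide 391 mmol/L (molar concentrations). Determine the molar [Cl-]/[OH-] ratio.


Threshold parameter = [Cl-] / [OH-] (molar basis; both in mmol/L, so units cancel)
Ratio = 1725 / 391 = 4.41

4.41


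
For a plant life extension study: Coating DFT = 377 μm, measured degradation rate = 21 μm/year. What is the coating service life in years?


Service life = thickness / degradation rate
Life = 377 / 21 = 18.0 years

18.0 years


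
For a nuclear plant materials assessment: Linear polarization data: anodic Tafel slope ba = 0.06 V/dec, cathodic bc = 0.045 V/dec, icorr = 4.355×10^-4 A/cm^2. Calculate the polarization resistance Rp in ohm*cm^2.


Apply the Stern-Geary equation: Rp = ba*bc / (2.303*icorr*(ba+bc))
ba*bc = 0.06*0.045 = 0.0027
ba+bc = 0.105; 2.303*icorr*(ba+bc) = 2.303*4.355×10^-4*0.105 = 1.0531043×10^-4
Rp = 0.0027 / 1.0531043×10^-4 = 25.64 ohm*cm^2

25.64 ohm*cm^2


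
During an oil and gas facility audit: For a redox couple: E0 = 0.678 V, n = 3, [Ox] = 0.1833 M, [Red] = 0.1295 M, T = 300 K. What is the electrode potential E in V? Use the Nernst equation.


Apply the Nernst equation: E = E0 + (RT/nF)*ln([Ox]/[Red])
Step 1: RT/nF = 8.314*300/(3*96485) = 0.00861688 V
Step 2: [Ox]/[Red] = 0.1833/0.1295 = 1.415444
Step 3: ln(1.415444) = 0.347443
Step 4: correction = 0.00861688 * 0.347443 = 0.003 V
E = 0.678 + 0.003 = 0.681 V

0.681 V


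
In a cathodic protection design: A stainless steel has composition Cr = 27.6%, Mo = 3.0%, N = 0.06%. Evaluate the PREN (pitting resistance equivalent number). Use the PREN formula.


Apply the PREN formula: PREN = Cr + 3.3*Mo + 16*N
PREN = 27.6 + 3.3*3.0 + 16*0.06
PREN = 27.6 + 9.9 + 0.96 = 38.46

38.46


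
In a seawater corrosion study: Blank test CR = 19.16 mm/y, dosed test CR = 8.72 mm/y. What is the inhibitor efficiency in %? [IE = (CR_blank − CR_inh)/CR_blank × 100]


Apply the inhibitor-efficiency definition: IE = (CR_blank − CR_inh)/CR_blank × 100
IE = (19.16 − 8.72) / 19.16 × 100
IE = 10.44 / 19.16 × 100 = 54.5 %

54.5 %


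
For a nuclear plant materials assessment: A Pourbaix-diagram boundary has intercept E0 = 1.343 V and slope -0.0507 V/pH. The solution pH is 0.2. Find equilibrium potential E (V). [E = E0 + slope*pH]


Apply the Pourbaix line equation: E = E0 + slope*pH
E = 1.343 + (-0.0507)*0.2 = 1.343 + (-0.01014) = 1.33286 V
Rounded to 3 decimal places: E = 1.333 V

1.333 V


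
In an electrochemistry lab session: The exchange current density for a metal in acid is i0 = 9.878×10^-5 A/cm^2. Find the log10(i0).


i0 = 9.878×10^-5 A/cm^2
log10(i0) = -4.005

-4.005


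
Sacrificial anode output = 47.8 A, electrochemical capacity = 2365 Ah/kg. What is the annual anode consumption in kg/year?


Annual consumption = current * hours per year / capacity
Rate = 47.8 * 8760 / 2365 = 177.1 kg/year

177.1 kg/year


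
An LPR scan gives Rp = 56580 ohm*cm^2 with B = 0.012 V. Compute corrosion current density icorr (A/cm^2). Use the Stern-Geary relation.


Apply the Stern-Geary relation: icorr = B / Rp
icorr = 0.012 / 56580 = 2.121×10^-7 A/cm^2

2.121×10^-7 A/cm^2


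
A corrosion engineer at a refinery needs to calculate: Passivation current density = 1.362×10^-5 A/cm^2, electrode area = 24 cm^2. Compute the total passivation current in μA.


I = i_pass * A, then convert A → μA (×10^6)
I = 1.362×10^-5 * 24 * 10^6 = 326.88 μA

326.88 μA


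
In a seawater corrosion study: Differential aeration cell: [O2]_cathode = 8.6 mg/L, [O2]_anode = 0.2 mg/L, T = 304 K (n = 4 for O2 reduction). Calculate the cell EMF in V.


Apply the Nernst concentration-cell relation: E = (RT/nF)*ln(C_cathode/C_anode)
RT/nF = 8.314*304/(4*96485) = 0.00654883 V
ln(8.6/0.2) = 3.7612
E = 0.00654883 * 3.7612 = 0.02463 V

0.02463 V


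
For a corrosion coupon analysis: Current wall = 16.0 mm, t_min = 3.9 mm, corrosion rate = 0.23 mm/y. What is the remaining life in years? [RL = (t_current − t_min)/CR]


Apply the remaining-life relation: RL = (t_current − t_min) / CR
RL = (16.0 − 3.9) / 0.23 = 12.1 / 0.23 = 52.6 years

52.6 years


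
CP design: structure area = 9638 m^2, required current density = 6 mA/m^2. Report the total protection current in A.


I = area * current density, then convert mA → A (÷1000)
I = 9638 * 6 / 1000 = 57.83 A

57.83 A


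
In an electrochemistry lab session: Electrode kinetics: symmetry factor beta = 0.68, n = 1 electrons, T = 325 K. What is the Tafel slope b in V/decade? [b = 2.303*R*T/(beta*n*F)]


Apply the Tafel slope relation: b = 2.303*R*T/(beta*n*F)
Numerator: 2.303 * 8.314 * 325 = 6222.82
Denominator: 0.68 * 1 * 96485 = 65609.8
b = 6222.82 / 65609.8 = 0.0948 V/decade

0.0948 V/decade


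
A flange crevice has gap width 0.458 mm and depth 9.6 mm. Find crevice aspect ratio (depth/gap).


Aspect ratio = depth / gap
Ratio = 9.6 / 0.458 = 21.0

21.0


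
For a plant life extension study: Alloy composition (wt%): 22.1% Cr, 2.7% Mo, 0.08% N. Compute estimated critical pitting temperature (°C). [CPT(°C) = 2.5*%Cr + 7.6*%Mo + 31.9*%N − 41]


Apply the ASTM G48 empirical CPT estimate: CPT(°C) = 2.5*%Cr + 7.6*%Mo + 31.9*%N − 41
2.5*22.1 = 55.25; 7.6*2.7 = 20.52; 31.9*0.08 = 2.552
CPT = 55.25 + 20.52 + 2.552 − 41 = 37.322 °C
Rounded to 0.1 °C: CPT ≈ 37.3 °C

37.3 °C


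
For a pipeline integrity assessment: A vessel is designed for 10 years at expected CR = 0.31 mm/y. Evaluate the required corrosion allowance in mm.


Corrosion allowance = CR × design life
CA = 0.31 * 10 = 3.1 mm

3.1 mm


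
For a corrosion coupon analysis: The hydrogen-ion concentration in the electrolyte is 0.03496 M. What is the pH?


pH = −log10[H+]
pH = −log10(0.03496) = 1.46

1.46


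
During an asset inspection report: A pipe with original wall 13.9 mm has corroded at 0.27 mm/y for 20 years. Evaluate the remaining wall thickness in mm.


Remaining wall = original − CR × time
t = 13.9 − 0.27*20 = 13.9 − 5.4 = 8.5 mm

8.5 mm


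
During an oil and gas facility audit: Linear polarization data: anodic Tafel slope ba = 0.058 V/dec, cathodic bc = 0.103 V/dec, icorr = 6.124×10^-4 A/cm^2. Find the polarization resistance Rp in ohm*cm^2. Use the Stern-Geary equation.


Apply the Stern-Geary equation: Rp = ba*bc / (2.303*icorr*(ba+bc))
ba*bc = 0.058*0.103 = 0.005974
ba+bc = 0.161; 2.303*icorr*(ba+bc) = 2.303*6.124×10^-4*0.161 = 2.2706751×10^-4
Rp = 0.005974 / 2.2706751×10^-4 = 26.3 ohm*cm^2

26.3 ohm*cm^2


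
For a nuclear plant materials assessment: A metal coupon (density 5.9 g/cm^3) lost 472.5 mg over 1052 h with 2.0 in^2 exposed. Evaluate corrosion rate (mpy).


Apply the mpy weight-loss relation: CR = 534 * W / (D * A * T)
Numerator: 534 * 472.5 = 252315.0
Denominator: 5.9 * 2.0 * 1052 = 12413.6
CR = 252315.0 / 12413.6 = 20.32569 mpy

20.32569 mpy


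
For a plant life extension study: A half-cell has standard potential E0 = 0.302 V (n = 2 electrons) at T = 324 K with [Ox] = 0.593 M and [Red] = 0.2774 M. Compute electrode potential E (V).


Apply the Nernst equation: E = E0 + (RT/nF)*ln([Ox]/[Red])
Step 1: RT/nF = 8.314*324/(2*96485) = 0.01395935 V
Step 2: [Ox]/[Red] = 0.593/0.2774 = 2.137707
Step 3: ln(2.137707) = 0.759734
Step 4: correction = 0.01395935 * 0.759734 = 0.011 V
E = 0.302 + 0.011 = 0.313 V

0.313 V


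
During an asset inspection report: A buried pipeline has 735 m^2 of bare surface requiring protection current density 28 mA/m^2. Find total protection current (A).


I = area * current density, then convert mA → A (÷1000)
I = 735 * 28 / 1000 = 20.58 A

20.58 A


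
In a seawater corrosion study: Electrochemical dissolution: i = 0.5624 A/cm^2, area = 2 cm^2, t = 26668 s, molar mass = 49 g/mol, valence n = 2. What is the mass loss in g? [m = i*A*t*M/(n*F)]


Apply Faraday's law: m = i*A*t*M / (n*F)
Total charge passed Q = i*A*t = 0.5624*2*26668 = 29996.1664 C
m = Q*M/(n*F) = 29996.1664*49/(2*96485) = 7.61679 g

7.61679 g


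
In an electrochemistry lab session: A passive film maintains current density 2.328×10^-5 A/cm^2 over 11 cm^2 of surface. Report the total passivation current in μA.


I = i_pass * A, then convert A → μA (×10^6)
I = 2.328×10^-5 * 11 * 10^6 = 256.08 μA

256.08 μA


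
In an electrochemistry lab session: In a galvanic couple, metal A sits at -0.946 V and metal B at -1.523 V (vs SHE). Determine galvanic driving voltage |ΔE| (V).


Driving voltage is the absolute potential difference.
|ΔE| = |-0.946 − (-1.523)| = 0.577 V

0.577 V


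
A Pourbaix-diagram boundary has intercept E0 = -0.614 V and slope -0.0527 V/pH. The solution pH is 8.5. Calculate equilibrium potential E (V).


Apply the Pourbaix line equation: E = E0 + slope*pH
E = -0.614 + (-0.0527)*8.5 = -0.614 + (-0.44795) = -1.06195 V
Rounded to 4 decimal places: E = -1.0620 V

-1.0620 V


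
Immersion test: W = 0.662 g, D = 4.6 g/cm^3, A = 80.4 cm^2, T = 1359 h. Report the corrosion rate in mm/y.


Apply the mm/y weight-loss relation: CR = 87600 * W / (D * A * T)
Numerator: 87600 * 0.662 = 57991.2
Denominator: 4.6 * 80.4 * 1359 = 502612.56
CR = 57991.2 / 502612.56 = 0.11538 mm/y

0.11538 mm/y


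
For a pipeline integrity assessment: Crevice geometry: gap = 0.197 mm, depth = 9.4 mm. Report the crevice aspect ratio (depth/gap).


Aspect ratio = depth / gap
Ratio = 9.4 / 0.197 = 47.7

47.7


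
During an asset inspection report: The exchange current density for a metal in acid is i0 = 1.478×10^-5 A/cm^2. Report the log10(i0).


i0 = 1.478×10^-5 A/cm^2
log10(i0) = -4.83

-4.83


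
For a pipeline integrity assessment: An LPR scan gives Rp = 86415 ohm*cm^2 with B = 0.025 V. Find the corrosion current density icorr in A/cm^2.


Apply the Stern-Geary relation: icorr = B / Rp
icorr = 0.025 / 86415 = 2.893×10^-7 A/cm^2

2.893×10^-7 A/cm^2


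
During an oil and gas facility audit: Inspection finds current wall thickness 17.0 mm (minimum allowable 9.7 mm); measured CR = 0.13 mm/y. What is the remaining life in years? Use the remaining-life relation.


Apply the remaining-life relation: RL = (t_current − t_min) / CR
RL = (17.0 − 9.7) / 0.13 = 7.3 / 0.13 = 56.2 years

56.2 years
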